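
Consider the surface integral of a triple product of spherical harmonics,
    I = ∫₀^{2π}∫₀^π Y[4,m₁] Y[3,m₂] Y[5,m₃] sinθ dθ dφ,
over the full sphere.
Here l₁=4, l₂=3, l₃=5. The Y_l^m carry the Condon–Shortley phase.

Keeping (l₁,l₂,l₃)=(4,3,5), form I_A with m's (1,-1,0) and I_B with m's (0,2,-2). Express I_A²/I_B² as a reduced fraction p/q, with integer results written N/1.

3/140

Shared (l₁,l₂,l₃)=(4,3,5): N and (l;000)² cancel in I_A²/I_B².
A: Δ = 2!·6!·4!/13! = 1/180180; Racah Σ t=0..2: t=0:+1/288 t=1:−1/288 t=2:+1/5760 = 1/5760; ⇒ 3j(4 3 5; 1 -1 0)² = 1/12012, sgn -1
B: Δ = 2!·6!·4!/13! = 1/180180; Racah Σ t=1..2: t=1:−1/864 t=2:+1/576 = 1/1728; ⇒ 3j(4 3 5; 0 2 -2)² = 5/1287, sgn -1
I_A²/I_B² = (1/12012)/(5/1287) = 3/140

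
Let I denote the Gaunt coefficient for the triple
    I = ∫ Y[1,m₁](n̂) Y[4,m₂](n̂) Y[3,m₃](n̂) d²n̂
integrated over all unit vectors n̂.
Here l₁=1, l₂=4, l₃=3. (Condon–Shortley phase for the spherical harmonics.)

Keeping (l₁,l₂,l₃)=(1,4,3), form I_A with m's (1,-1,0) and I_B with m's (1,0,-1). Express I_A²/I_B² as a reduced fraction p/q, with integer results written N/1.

Shared (l₁,l₂,l₃)=(1,4,3): N and (l;000)² cancel in I_A²/I_B².
A: Δ = 2!·0!·6!/9! = 1/252; Racah Σ t=0..0: t=0:+1/72 = 1/72; ⇒ 3j(1 4 3; 1 -1 0)² = 5/126, sgn -1
B: Δ = 2!·0!·6!/9! = 1/252; Racah Σ t=0..0: t=0:+1/96 = 1/96; ⇒ 3j(1 4 3; 1 0 -1)² = 1/42, sgn +1
I_A²/I_B² = (5/126)/(1/42) = 5/3

5/3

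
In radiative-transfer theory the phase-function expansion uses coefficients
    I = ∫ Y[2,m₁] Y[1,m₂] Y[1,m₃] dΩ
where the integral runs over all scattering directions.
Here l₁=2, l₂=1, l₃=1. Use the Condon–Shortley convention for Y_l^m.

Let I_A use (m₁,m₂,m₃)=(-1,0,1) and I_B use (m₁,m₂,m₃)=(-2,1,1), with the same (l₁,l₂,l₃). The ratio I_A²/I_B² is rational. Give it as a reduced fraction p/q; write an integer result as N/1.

1/2

Same 2,1,1: normalisation and zero-m 3j drop out of the ratio.
A: Δ: 2! 2! 0! / 5! → 1/30; sum: t=1:−1/2 = -1/2; 3j²(2 1 1; -1 0 1) = Δ·Π!·Σ² = 1/10  (sign -1)
B: Δ: 2! 2! 0! / 5! → 1/30; sum: t=2:+1/4 = 1/4; 3j²(2 1 1; -2 1 1) = Δ·Π!·Σ² = 1/5  (sign +1)
I_A²/I_B² = (1/10)/(1/5) = 1/2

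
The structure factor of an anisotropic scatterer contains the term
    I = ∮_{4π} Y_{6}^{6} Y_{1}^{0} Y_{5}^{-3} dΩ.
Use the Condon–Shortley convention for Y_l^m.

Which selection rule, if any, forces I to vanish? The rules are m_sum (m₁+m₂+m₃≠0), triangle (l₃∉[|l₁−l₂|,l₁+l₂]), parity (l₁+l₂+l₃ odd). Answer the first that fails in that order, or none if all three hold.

m_sum

Σmᵢ = 3  ✗
l₃∈[|l₁−l₂|,l₁+l₂]=[5,7], have l₃=5
Σlᵢ = 12 ⇒ even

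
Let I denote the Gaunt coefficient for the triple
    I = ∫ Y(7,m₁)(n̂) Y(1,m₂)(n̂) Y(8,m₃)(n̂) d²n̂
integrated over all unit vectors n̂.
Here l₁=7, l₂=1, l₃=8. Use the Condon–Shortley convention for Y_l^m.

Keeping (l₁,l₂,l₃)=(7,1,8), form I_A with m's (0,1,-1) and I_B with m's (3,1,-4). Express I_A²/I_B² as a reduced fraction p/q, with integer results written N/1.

6/11

Same 7,1,8: normalisation and zero-m 3j drop out of the ratio.
A: Δ: 0! 14! 2! / 17! → 1/2040; sum: t=0:+1/50803200 = 1/50803200; 3j²(7 1 8; 0 1 -1) = Δ·Π!·Σ² = 3/170  (sign -1)
B: Δ: 0! 14! 2! / 17! → 1/2040; sum: t=0:+1/174182400 = 1/174182400; 3j²(7 1 8; 3 1 -4) = Δ·Π!·Σ² = 11/340  (sign +1)
I_A²/I_B² = (3/170)/(11/340) = 6/11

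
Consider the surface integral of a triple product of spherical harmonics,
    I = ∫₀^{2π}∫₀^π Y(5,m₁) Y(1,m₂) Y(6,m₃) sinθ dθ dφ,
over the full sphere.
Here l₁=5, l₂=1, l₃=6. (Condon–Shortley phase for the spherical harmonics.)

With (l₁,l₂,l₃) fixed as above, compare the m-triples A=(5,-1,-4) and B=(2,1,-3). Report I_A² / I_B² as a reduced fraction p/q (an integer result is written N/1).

Shared (l₁,l₂,l₃)=(5,1,6): N and (l;000)² cancel in I_A²/I_B².
A: Δ = 0!·10!·2!/13! = 1/858; Racah Σ t=0..0: t=0:+1/7257600 = 1/7257600; ⇒ 3j(5 1 6; 5 -1 -4)² = 1/858, sgn +1
B: Δ = 0!·10!·2!/13! = 1/858; Racah Σ t=0..0: t=0:+1/60480 = 1/60480; ⇒ 3j(5 1 6; 2 1 -3)² = 6/143, sgn -1
I_A²/I_B² = (1/858)/(6/143) = 1/36

1/36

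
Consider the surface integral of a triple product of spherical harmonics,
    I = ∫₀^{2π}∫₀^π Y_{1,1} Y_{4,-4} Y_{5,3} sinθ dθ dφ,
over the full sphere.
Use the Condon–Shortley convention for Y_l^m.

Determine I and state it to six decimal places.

Checks pass: Σm=0; 10 even; l₃=5∈[3,5].
(2·1+1)(2·4+1)(2·5+1) = 297
Δ: 0! 2! 8! / 11! → 1/495
sum: t=0:+1/576 = 1/576
3j²(1 4 5; 0 0 0) = Δ·Π!·Σ² = 5/99  (sign -1)
sum: t=0:+1/80640 = 1/80640
3j²(1 4 5; 1 -4 3) = Δ·Π!·Σ² = 1/495  (sign +1)
combine: 4πI² = 297·5/99·1/495 = 1/33
take √, sign -1: I = -0.04910640

-0.049106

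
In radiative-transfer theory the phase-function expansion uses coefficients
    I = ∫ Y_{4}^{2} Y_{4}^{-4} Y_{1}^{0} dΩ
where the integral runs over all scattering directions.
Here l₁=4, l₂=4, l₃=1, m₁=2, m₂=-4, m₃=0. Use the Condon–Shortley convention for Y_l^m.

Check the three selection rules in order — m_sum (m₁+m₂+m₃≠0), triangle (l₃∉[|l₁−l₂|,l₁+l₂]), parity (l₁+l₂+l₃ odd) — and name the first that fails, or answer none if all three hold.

m_sum

Σmᵢ = -2  ✗
l₃∈[|l₁−l₂|,l₁+l₂]=[0,8], have l₃=1
Σlᵢ = 9 ⇒ odd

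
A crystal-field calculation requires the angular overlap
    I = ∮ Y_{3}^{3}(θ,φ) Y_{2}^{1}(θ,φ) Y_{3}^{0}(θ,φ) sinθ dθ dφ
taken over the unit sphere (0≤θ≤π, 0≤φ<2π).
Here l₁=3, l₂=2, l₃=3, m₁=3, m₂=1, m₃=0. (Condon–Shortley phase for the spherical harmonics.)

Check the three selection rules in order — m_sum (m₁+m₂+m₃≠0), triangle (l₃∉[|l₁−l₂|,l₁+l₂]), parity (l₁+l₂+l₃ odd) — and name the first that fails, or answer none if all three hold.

azimuthal sum: 3 + 1 + 0 = 4  ✗
1 ≤ 3 ≤ 5 (triangle on l)
L = 3 + 2 + 3 = 8 (even)

m_sum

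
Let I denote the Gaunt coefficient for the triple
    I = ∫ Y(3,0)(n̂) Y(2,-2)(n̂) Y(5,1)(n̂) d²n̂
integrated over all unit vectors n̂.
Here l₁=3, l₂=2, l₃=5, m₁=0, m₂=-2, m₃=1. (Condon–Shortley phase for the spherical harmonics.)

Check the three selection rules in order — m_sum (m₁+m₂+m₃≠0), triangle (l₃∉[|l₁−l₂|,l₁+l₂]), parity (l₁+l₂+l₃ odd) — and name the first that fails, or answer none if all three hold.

m_sum

m₁+m₂+m₃ = 0 − 2 + 1 = -1  ✗
triangle: |3−2|=1 ≤ l₃=5 ≤ 3+2=5
parity: l₁+l₂+l₃ = 10 is even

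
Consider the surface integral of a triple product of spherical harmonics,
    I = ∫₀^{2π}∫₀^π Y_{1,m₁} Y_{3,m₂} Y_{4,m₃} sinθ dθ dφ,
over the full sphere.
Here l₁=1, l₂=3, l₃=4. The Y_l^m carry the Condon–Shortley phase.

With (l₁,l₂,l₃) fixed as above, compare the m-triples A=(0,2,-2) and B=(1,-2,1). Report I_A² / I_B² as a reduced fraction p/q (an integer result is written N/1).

Shared (l₁,l₂,l₃)=(1,3,4): N and (l;000)² cancel in I_A²/I_B².
A: Δ = 0!·2!·6!/9! = 1/252; Racah Σ t=0..0: t=0:+1/120 = 1/120; ⇒ 3j(1 3 4; 0 2 -2)² = 1/21, sgn +1
B: Δ = 0!·2!·6!/9! = 1/252; Racah Σ t=0..0: t=0:+1/240 = 1/240; ⇒ 3j(1 3 4; 1 -2 1)² = 1/84, sgn -1
I_A²/I_B² = (1/21)/(1/84) = 4/1

4/1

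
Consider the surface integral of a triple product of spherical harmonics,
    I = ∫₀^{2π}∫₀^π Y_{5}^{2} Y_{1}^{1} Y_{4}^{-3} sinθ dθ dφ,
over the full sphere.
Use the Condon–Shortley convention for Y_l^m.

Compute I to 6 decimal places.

Checks pass: Σm=0; 10 even; l₃=4∈[4,6].
(2·5+1)(2·1+1)(2·4+1) = 297
Δ: 2! 8! 0! / 11! → 1/495
sum: t=1:−1/576 = -1/576
3j²(5 1 4; 0 0 0) = Δ·Π!·Σ² = 5/99  (sign -1)
sum: t=2:+1/10080 = 1/10080
3j²(5 1 4; 2 1 -3) = Δ·Π!·Σ² = 1/165  (sign -1)
combine: 4πI² = 297·5/99·1/165 = 1/11
take √, sign +1: I = 0.08505478

0.085055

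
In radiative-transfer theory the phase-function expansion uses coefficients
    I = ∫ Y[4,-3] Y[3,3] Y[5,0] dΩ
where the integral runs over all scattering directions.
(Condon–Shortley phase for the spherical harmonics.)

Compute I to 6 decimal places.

m-sum 0 ✓  L=12 even ✓  1≤5≤7 ✓
Π(2lᵢ+1) = 9×7×11 = 693
triangle coeff Δ(4,3,5) = 1/180180
Σ_t [0,2]: t=0:+1/576 t=1:−1/144 t=2:+1/576 = -1/288
(3j)²=20/1001 [(4 3 5; 0 0 0)], sign=+1
Σ_t [2,2]: t=2:+1/5760 = 1/5760
(3j)²=5/572 [(4 3 5; -3 3 0)], sign=-1
⇒ 4πI² = 225/1859
I = (-1)√(225/1859/(4π)) = -0.09814013

-0.098140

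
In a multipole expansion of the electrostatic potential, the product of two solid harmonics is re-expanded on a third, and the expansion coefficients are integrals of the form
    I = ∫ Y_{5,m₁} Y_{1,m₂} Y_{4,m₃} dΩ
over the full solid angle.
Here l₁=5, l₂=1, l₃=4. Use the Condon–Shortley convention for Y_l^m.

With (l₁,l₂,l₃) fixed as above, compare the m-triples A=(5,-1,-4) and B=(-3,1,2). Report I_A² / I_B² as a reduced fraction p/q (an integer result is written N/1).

Shared (l₁,l₂,l₃)=(5,1,4): N and (l;000)² cancel in I_A²/I_B².
A: Δ = 2!·8!·0!/11! = 1/495; Racah Σ t=0..0: t=0:+1/80640 = 1/80640; ⇒ 3j(5 1 4; 5 -1 -4)² = 1/11, sgn +1
B: Δ = 2!·8!·0!/11! = 1/495; Racah Σ t=2..2: t=2:+1/2880 = 1/2880; ⇒ 3j(5 1 4; -3 1 2)² = 28/495, sgn +1
I_A²/I_B² = (1/11)/(28/495) = 45/28

45/28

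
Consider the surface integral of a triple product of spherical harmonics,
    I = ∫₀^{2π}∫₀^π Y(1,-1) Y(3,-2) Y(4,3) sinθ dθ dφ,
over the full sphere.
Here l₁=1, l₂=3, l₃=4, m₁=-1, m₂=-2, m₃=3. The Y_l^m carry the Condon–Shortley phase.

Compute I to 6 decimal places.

Checks pass: Σm=0; 8 even; l₃=4∈[2,4].
(2·1+1)(2·3+1)(2·4+1) = 189
Δ: 0! 2! 6! / 9! → 1/252
sum: t=0:+1/36 = 1/36
3j²(1 3 4; 0 0 0) = Δ·Π!·Σ² = 4/63  (sign +1)
sum: t=0:+1/240 = 1/240
3j²(1 3 4; -1 -2 3) = Δ·Π!·Σ² = 1/12  (sign -1)
combine: 4πI² = 189·4/63·1/12 = 1/1
take √, sign -1: I = -0.28209479

-0.282095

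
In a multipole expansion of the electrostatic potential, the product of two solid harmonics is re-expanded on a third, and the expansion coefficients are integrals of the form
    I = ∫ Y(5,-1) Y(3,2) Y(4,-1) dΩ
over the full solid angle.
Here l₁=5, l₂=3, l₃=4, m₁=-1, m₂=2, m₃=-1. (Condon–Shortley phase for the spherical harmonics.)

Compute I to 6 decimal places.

Checks pass: Σm=0; 12 even; l₃=4∈[2,8].
(2·5+1)(2·3+1)(2·4+1) = 693
Δ: 4! 6! 2! / 13! → 1/180180
sum: t=1:−1/576 t=2:+1/144 t=3:−1/576 = 1/288
3j²(5 3 4; 0 0 0) = Δ·Π!·Σ² = 20/1001  (sign +1)
sum: t=3:−1/432 t=4:+1/1152 = -5/3456
3j²(5 3 4; -1 2 -1) = Δ·Π!·Σ² = 625/36036  (sign +1)
combine: 4πI² = 693·20/1001·625/36036 = 3125/13013
take √, sign +1: I = 0.13823925

0.138239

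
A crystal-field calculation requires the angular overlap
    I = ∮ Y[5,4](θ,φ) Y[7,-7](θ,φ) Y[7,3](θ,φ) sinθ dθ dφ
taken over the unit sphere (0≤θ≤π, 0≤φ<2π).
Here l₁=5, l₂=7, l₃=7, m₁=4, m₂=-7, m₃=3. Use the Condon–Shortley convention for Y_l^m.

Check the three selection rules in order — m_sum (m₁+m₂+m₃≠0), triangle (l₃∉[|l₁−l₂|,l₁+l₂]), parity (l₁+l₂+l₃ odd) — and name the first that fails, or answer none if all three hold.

m₁+m₂+m₃ = 4 − 7 + 3 = 0  ✓
triangle: |5−7|=2 ≤ l₃=7 ≤ 5+7=12  ✓
parity: l₁+l₂+l₃ = 19 is odd  ✗

parity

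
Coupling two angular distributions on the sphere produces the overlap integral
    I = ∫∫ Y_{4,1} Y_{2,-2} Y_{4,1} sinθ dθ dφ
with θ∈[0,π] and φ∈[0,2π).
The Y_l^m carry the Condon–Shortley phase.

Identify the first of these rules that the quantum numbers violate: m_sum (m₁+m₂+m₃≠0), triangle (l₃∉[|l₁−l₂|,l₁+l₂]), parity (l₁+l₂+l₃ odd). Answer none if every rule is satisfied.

Σmᵢ = 0  ✓
l₃∈[|l₁−l₂|,l₁+l₂]=[2,6], have l₃=4  ✓
Σlᵢ = 10 ⇒ even  ✓

none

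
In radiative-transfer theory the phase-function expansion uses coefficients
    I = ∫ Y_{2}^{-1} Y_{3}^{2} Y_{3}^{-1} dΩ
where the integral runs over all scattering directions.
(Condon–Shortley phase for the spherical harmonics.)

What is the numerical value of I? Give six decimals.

m-sum 0 ✓  L=8 even ✓  1≤3≤5 ✓
Π(2lᵢ+1) = 5×7×7 = 245
triangle coeff Δ(2,3,3) = 1/3780
Σ_t [0,2]: t=0:+1/24 t=1:−1/4 t=2:+1/24 = -1/6
(3j)²=4/105 [(2 3 3; 0 0 0)], sign=+1
Σ_t [1,2]: t=1:−1/48 t=2:+1/12 = 1/16
(3j)²=1/28 [(2 3 3; -1 2 -1)], sign=+1
⇒ 4πI² = 1/3
I = (+1)√(1/3/(4π)) = 0.16286750

0.162868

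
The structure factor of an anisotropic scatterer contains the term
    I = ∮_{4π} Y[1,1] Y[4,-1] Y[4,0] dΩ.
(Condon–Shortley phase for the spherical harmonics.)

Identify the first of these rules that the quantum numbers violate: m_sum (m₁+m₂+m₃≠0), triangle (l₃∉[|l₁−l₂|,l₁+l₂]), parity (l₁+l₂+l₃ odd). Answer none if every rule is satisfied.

Σmᵢ = 0  ✓
l₃∈[|l₁−l₂|,l₁+l₂]=[3,5], have l₃=4  ✓
Σlᵢ = 9 ⇒ odd  ✗

parity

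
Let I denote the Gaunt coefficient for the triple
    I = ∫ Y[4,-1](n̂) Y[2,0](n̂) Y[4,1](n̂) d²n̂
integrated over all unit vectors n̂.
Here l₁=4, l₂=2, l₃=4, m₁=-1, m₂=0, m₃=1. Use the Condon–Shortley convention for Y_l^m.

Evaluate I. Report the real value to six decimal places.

-0.139264

Rules hold: Σm=0, L=10 even, 2≤4≤6.
N = 9·5·9 = 405
Δ = 2!·6!·2!/11! = 1/13860
Racah Σ t=0..2: t=0:+1/192 t=1:−1/36 t=2:+1/192 = -5/288
⇒ 3j(4 2 4; 0 0 0)² = 20/693, sgn -1
Racah Σ t=0..2: t=0:+1/480 t=1:−1/48 t=2:+1/144 = -17/1440
⇒ 3j(4 2 4; -1 0 1)² = 289/13860, sgn +1
4πI² = N·(3j₀)²·(3jₘ)² = 1445/5929
I = -1·√(0.243717/4π) = -0.13926381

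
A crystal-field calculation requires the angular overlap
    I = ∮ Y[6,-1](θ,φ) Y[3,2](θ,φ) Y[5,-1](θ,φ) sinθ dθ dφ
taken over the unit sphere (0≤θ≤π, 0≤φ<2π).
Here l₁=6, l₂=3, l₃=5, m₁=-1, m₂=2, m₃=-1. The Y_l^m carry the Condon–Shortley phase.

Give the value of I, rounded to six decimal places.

0.134828

Rules hold: Σm=0, L=14 even, 3≤5≤9.
N = 13·7·11 = 1001
Δ = 4!·8!·2!/15! = 1/675675
Racah Σ t=1..3: t=1:−1/8640 t=2:+1/2304 t=3:−1/8640 = 7/34560
⇒ 3j(6 3 5; 0 0 0)² = 7/429, sgn -1
Racah Σ t=3..4: t=3:−1/6912 t=4:+1/17280 = -1/11520
⇒ 3j(6 3 5; -1 2 -1)² = 2/143, sgn -1
4πI² = N·(3j₀)²·(3jₘ)² = 98/429
I = +1·√(0.228438/4π) = 0.13482780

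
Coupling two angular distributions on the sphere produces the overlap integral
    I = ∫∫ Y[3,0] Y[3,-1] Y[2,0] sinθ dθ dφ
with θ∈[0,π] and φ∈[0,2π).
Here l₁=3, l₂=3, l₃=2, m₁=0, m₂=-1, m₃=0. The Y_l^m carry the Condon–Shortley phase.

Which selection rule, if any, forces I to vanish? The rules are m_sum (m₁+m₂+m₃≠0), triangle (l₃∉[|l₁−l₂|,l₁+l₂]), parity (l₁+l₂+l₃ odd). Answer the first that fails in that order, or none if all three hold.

m₁+m₂+m₃ = 0 − 1 + 0 = -1  ✗
triangle: |3−3|=0 ≤ l₃=2 ≤ 3+3=6
parity: l₁+l₂+l₃ = 8 is even

m_sum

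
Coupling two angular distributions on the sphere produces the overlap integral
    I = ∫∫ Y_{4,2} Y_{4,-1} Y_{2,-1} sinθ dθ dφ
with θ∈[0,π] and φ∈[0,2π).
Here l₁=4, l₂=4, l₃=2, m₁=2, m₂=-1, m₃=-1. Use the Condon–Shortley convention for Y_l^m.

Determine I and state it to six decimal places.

0.127700

m-sum 0 ✓  L=10 even ✓  0≤2≤8 ✓
Π(2lᵢ+1) = 9×9×5 = 405
triangle coeff Δ(4,4,2) = 1/13860
Σ_t [2,4]: t=2:+1/192 t=3:−1/36 t=4:+1/192 = -5/288
(3j)²=20/693 [(4 4 2; 0 0 0)], sign=-1
Σ_t [1,2]: t=1:−1/240 t=2:+1/96 = 1/160
(3j)²=27/1540 [(4 4 2; 2 -1 -1)], sign=-1
⇒ 4πI² = 1215/5929
I = (+1)√(1215/5929/(4π)) = 0.12770047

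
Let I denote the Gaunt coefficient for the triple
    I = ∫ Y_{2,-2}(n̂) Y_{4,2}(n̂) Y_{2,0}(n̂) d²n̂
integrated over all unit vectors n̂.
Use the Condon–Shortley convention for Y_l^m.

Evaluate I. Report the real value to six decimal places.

0.156078

m-sum 0 ✓  L=8 even ✓  2≤2≤6 ✓
Π(2lᵢ+1) = 5×9×5 = 225
triangle coeff Δ(2,4,2) = 1/630
Σ_t [2,2]: t=2:+1/16 = 1/16
(3j)²=2/35 [(2 4 2; 0 0 0)], sign=+1
Σ_t [4,4]: t=4:+1/96 = 1/96
(3j)²=1/42 [(2 4 2; -2 2 0)], sign=+1
⇒ 4πI² = 15/49
I = (+1)√(15/49/(4π)) = 0.15607835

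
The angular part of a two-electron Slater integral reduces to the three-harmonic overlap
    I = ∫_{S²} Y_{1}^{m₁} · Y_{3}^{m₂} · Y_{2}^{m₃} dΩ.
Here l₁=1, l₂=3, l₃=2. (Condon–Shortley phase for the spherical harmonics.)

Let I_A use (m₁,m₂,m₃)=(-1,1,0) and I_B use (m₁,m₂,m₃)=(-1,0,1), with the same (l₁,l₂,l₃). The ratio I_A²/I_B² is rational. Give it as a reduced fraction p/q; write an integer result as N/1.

Shared (l₁,l₂,l₃)=(1,3,2): N and (l;000)² cancel in I_A²/I_B².
A: Δ = 2!·0!·4!/7! = 1/105; Racah Σ t=2..2: t=2:+1/8 = 1/8; ⇒ 3j(1 3 2; -1 1 0)² = 2/35, sgn +1
B: Δ = 2!·0!·4!/7! = 1/105; Racah Σ t=2..2: t=2:+1/12 = 1/12; ⇒ 3j(1 3 2; -1 0 1)² = 1/35, sgn -1
I_A²/I_B² = (2/35)/(1/35) = 2/1

2/1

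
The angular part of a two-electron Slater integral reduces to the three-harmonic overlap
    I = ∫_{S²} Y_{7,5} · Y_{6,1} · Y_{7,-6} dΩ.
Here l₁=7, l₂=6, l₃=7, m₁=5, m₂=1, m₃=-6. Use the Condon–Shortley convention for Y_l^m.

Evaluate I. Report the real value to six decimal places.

-0.100056

Rules hold: Σm=0, L=20 even, 1≤7≤13.
N = 15·13·15 = 2925
Δ = 6!·8!·6!/21! = 1/2444321880
Racah Σ t=0..6: t=0:+1/2612736000 t=1:−1/20736000 t=2:+1/1658880 t=3:−1/746496 t=4:+1/1658880 t=5:−1/20736000 t=6:+1/2612736000 = -1/4354560
⇒ 3j(7 6 7; 0 0 0)² = 1000/138567, sgn +1
Racah Σ t=1..2: t=1:−1/435456000 t=2:+1/232243200 = 1/497664000
⇒ 3j(7 6 7; 5 1 -6)² = 77/12920, sgn -1
4πI² = N·(3j₀)²·(3jₘ)² = 13125/104329
I = -1·√(0.125804/4π) = -0.10005578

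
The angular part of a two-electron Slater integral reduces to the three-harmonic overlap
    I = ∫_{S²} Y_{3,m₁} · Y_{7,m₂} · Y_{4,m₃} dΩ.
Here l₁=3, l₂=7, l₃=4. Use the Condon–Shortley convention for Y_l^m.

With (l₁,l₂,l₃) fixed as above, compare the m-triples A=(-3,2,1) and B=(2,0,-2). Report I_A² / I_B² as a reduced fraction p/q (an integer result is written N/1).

Shared (l₁,l₂,l₃)=(3,7,4): N and (l;000)² cancel in I_A²/I_B².
A: Δ = 6!·0!·8!/15! = 1/45045; Racah Σ t=6..6: t=6:+1/518400 = 1/518400; ⇒ 3j(3 7 4; -3 2 1)² = 4/2145, sgn -1
B: Δ = 6!·0!·8!/15! = 1/45045; Racah Σ t=1..1: t=1:−1/172800 = -1/172800; ⇒ 3j(3 7 4; 2 0 -2)² = 7/2145, sgn -1
I_A²/I_B² = (4/2145)/(7/2145) = 4/7

4/7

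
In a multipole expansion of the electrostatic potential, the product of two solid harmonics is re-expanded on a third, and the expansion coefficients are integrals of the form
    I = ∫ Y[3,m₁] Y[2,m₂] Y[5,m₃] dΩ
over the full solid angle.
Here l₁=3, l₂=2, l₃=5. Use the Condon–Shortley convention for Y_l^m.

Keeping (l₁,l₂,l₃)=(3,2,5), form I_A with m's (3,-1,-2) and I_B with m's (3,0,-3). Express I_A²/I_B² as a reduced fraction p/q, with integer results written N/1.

Same 3,2,5: normalisation and zero-m 3j drop out of the ratio.
A: Δ: 0! 6! 4! / 11! → 1/2310; sum: t=0:+1/4320 = 1/4320; 3j²(3 2 5; 3 -1 -2) = Δ·Π!·Σ² = 1/330  (sign -1)
B: Δ: 0! 6! 4! / 11! → 1/2310; sum: t=0:+1/2880 = 1/2880; 3j²(3 2 5; 3 0 -3) = Δ·Π!·Σ² = 2/165  (sign +1)
I_A²/I_B² = (1/330)/(2/165) = 1/4

1/4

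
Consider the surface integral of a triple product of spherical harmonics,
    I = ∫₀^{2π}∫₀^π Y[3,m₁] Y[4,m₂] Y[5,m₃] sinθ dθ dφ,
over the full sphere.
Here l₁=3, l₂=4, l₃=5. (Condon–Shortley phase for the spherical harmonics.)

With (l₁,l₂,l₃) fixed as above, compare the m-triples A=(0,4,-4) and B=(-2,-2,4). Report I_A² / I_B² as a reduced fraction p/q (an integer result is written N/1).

21/10

Same 3,4,5: normalisation and zero-m 3j drop out of the ratio.
A: Δ: 2! 4! 6! / 13! → 1/180180; sum: t=2:+1/8640 = 1/8640; 3j²(3 4 5; 0 4 -4) = Δ·Π!·Σ² = 28/715  (sign -1)
B: Δ: 2! 4! 6! / 13! → 1/180180; sum: t=1:−1/2880 t=2:+1/8640 = -1/4320; 3j²(3 4 5; -2 -2 4) = Δ·Π!·Σ² = 8/429  (sign +1)
I_A²/I_B² = (28/715)/(8/429) = 21/10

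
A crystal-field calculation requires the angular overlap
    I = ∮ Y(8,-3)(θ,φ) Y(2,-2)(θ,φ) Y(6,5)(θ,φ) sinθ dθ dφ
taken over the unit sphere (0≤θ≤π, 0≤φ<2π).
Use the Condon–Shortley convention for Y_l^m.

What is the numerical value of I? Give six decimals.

-0.018976

Checks pass: Σm=0; 16 even; l₃=6∈[6,10].
(2·8+1)(2·2+1)(2·6+1) = 1105
Δ: 4! 12! 0! / 17! → 1/30940
sum: t=2:+1/2073600 = 1/2073600
3j²(8 2 6; 0 0 0) = Δ·Π!·Σ² = 28/1105  (sign +1)
sum: t=0:+1/958003200 = 1/958003200
3j²(8 2 6; -3 -2 5) = Δ·Π!·Σ² = 1/6188  (sign -1)
combine: 4πI² = 1105·28/1105·1/6188 = 1/221
take √, sign -1: I = -0.01897575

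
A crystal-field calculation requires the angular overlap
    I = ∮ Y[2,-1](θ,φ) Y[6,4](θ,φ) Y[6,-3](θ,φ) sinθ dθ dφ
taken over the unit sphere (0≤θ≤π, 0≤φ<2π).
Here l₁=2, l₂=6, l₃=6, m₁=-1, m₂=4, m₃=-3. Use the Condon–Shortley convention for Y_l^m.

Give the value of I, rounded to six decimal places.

Checks pass: Σm=0; 14 even; l₃=6∈[4,8].
(2·2+1)(2·6+1)(2·6+1) = 845
Δ: 2! 2! 10! / 15! → 1/90090
sum: t=0:+1/69120 t=1:−1/14400 t=2:+1/69120 = -7/172800
3j²(2 6 6; 0 0 0) = Δ·Π!·Σ² = 14/715  (sign -1)
sum: t=1:−1/725760 t=2:+1/161280 = 1/207360
3j²(2 6 6; -1 4 -3) = Δ·Π!·Σ² = 7/286  (sign -1)
combine: 4πI² = 845·14/715·7/286 = 49/121
take √, sign +1: I = 0.17951487

0.179515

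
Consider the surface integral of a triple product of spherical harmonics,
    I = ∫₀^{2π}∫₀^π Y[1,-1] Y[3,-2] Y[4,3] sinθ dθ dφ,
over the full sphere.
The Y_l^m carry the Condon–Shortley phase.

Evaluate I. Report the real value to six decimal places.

m-sum 0 ✓  L=8 even ✓  2≤4≤4 ✓
Π(2lᵢ+1) = 3×7×9 = 189
triangle coeff Δ(1,3,4) = 1/252
Σ_t [0,0]: t=0:+1/36 = 1/36
(3j)²=4/63 [(1 3 4; 0 0 0)], sign=+1
Σ_t [0,0]: t=0:+1/240 = 1/240
(3j)²=1/12 [(1 3 4; -1 -2 3)], sign=-1
⇒ 4πI² = 1/1
I = (-1)√(1/1/(4π)) = -0.28209479

-0.282095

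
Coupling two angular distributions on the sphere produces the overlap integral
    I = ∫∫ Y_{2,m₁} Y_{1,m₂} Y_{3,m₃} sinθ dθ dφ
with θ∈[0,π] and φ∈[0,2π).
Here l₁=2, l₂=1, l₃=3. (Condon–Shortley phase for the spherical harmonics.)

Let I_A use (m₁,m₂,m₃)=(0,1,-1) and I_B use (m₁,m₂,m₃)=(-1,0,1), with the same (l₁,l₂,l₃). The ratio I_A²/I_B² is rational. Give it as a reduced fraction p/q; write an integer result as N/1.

Shared (l₁,l₂,l₃)=(2,1,3): N and (l;000)² cancel in I_A²/I_B².
A: Δ = 0!·4!·2!/7! = 1/105; Racah Σ t=0..0: t=0:+1/8 = 1/8; ⇒ 3j(2 1 3; 0 1 -1)² = 2/35, sgn +1
B: Δ = 0!·4!·2!/7! = 1/105; Racah Σ t=0..0: t=0:+1/6 = 1/6; ⇒ 3j(2 1 3; -1 0 1)² = 8/105, sgn +1
I_A²/I_B² = (2/35)/(8/105) = 3/4

3/4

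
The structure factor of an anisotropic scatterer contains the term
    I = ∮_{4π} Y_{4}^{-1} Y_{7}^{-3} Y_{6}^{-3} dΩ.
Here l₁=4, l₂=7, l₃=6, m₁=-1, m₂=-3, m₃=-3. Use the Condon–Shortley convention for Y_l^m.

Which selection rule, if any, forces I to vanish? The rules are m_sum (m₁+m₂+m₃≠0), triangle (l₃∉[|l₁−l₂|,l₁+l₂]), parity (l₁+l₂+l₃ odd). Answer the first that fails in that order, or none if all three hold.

m₁+m₂+m₃ = -1 − 3 − 3 = -7  ✗
triangle: |4−7|=3 ≤ l₃=6 ≤ 4+7=11
parity: l₁+l₂+l₃ = 17 is odd

m_sum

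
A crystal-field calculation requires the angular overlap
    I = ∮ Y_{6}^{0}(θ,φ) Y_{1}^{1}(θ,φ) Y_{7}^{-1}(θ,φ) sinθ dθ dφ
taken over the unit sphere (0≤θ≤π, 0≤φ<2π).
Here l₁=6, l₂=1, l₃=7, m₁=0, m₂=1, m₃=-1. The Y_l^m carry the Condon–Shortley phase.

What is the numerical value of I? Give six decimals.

m-sum 0 ✓  L=14 even ✓  5≤7≤7 ✓
Π(2lᵢ+1) = 13×3×15 = 585
triangle coeff Δ(6,1,7) = 1/1365
Σ_t [0,0]: t=0:+1/518400 = 1/518400
(3j)²=7/195 [(6 1 7; 0 0 0)], sign=-1
Σ_t [0,0]: t=0:+1/1036800 = 1/1036800
(3j)²=4/195 [(6 1 7; 0 1 -1)], sign=+1
⇒ 4πI² = 28/65
I = (-1)√(28/65/(4π)) = -0.18514731

-0.185147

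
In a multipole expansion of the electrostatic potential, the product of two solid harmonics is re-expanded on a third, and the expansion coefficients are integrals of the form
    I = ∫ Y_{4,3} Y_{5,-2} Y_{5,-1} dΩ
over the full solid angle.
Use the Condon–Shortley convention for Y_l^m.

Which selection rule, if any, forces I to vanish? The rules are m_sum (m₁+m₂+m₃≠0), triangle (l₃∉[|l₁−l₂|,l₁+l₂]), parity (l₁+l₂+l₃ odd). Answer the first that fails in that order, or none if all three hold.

none

azimuthal sum: 3 − 2 − 1 = 0  ✓
1 ≤ 5 ≤ 9 (triangle on l)  ✓
L = 4 + 5 + 5 = 14 (even)  ✓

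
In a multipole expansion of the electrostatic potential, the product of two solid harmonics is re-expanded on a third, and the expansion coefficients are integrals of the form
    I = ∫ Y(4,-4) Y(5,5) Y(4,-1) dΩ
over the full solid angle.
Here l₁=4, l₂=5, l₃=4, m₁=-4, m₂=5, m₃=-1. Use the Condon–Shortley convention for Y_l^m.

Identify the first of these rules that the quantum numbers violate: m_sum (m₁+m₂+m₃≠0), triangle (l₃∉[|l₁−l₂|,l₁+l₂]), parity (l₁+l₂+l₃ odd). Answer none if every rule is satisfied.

parity

m₁+m₂+m₃ = -4 + 5 − 1 = 0  ✓
triangle: |4−5|=1 ≤ l₃=4 ≤ 4+5=9  ✓
parity: l₁+l₂+l₃ = 13 is odd  ✗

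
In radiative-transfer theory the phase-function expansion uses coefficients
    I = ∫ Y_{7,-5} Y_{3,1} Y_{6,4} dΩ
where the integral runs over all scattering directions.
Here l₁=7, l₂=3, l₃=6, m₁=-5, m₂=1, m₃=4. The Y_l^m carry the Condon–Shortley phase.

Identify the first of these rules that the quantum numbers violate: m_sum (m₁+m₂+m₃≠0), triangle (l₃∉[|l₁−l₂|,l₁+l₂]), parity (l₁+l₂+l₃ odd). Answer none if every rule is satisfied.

none

Σmᵢ = 0  ✓
l₃∈[|l₁−l₂|,l₁+l₂]=[4,10], have l₃=6  ✓
Σlᵢ = 16 ⇒ even  ✓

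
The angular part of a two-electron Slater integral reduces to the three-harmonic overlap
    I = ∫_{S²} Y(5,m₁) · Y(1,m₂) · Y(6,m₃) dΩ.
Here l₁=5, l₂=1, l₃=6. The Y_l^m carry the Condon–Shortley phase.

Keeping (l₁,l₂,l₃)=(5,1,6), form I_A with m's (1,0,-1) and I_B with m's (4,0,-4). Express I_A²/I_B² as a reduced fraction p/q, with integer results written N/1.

7/4

Shared (l₁,l₂,l₃)=(5,1,6): N and (l;000)² cancel in I_A²/I_B².
A: Δ = 0!·10!·2!/13! = 1/858; Racah Σ t=0..0: t=0:+1/17280 = 1/17280; ⇒ 3j(5 1 6; 1 0 -1)² = 35/858, sgn -1
B: Δ = 0!·10!·2!/13! = 1/858; Racah Σ t=0..0: t=0:+1/362880 = 1/362880; ⇒ 3j(5 1 6; 4 0 -4)² = 10/429, sgn +1
I_A²/I_B² = (35/858)/(10/429) = 7/4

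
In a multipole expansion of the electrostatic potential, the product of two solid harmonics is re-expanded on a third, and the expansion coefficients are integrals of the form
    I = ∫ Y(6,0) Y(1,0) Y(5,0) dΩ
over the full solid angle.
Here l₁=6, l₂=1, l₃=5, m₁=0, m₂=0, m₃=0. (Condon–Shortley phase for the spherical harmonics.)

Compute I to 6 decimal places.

m-sum 0 ✓  L=12 even ✓  5≤5≤7 ✓
Π(2lᵢ+1) = 13×3×11 = 429
triangle coeff Δ(6,1,5) = 1/858
Σ_t [1,1]: t=1:−1/14400 = -1/14400
(3j)²=6/143 [(6 1 5; 0 0 0)], sign=+1
(m-triple is (0,0,0) — same symbol as above.)
⇒ 4πI² = 108/143
I = (+1)√(108/143/(4π)) = 0.24515397

0.245154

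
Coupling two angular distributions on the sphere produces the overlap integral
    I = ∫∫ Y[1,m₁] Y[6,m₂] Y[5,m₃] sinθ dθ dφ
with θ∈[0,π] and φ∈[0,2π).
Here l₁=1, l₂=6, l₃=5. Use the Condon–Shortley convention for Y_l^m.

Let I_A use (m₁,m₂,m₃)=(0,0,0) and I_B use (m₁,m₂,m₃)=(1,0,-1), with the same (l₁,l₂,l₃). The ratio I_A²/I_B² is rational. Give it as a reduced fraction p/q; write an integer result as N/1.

12/5

Shared (l₁,l₂,l₃)=(1,6,5): N and (l;000)² cancel in I_A²/I_B².
A: Δ = 2!·0!·10!/13! = 1/858; Racah Σ t=1..1: t=1:−1/14400 = -1/14400; ⇒ 3j(1 6 5; 0 0 0)² = 6/143, sgn +1
B: Δ = 2!·0!·10!/13! = 1/858; Racah Σ t=0..0: t=0:+1/34560 = 1/34560; ⇒ 3j(1 6 5; 1 0 -1)² = 5/286, sgn +1
I_A²/I_B² = (6/143)/(5/286) = 12/5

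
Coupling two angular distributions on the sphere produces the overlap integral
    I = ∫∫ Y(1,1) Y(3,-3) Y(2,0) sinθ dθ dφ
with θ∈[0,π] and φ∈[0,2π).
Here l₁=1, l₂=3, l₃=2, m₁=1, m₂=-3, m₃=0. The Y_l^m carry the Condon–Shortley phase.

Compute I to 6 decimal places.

m-sum = 1 − 3 + 0 = -2 ≠ 0 ⇒ I = 0

0.000000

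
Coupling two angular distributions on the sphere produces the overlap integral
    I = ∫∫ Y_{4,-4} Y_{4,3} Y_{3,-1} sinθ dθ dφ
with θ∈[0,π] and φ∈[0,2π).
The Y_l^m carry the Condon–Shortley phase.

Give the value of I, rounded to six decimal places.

0.000000

-4 + 3 − 1 = -2 ≠ 0: azimuthal integral kills it; I = 0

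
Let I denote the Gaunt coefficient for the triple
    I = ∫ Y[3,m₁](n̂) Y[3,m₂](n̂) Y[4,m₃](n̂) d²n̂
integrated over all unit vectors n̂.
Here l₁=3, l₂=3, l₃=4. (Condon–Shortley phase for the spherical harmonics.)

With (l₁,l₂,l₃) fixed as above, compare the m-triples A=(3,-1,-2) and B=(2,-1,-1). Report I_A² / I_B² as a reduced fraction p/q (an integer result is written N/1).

l's match ⇒ only the (l;m) 3-j factors differ between A and B.
A: triangle coeff Δ(3,3,4) = 1/34650; Σ_t [0,0]: t=0:+1/192 = 1/192; (3j)²=3/77 [(3 3 4; 3 -1 -2)], sign=+1
B: triangle coeff Δ(3,3,4) = 1/34650; Σ_t [0,1]: t=0:+1/48 t=1:−1/144 = 1/72; (3j)²=16/693 [(3 3 4; 2 -1 -1)], sign=-1
I_A²/I_B² = (3/77)/(16/693) = 27/16

27/16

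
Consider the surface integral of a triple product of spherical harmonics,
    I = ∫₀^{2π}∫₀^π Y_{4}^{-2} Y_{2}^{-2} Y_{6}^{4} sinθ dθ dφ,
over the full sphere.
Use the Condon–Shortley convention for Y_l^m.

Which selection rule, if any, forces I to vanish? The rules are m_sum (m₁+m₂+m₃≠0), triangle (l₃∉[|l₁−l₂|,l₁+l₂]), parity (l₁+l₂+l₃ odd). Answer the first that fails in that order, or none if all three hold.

none

m₁+m₂+m₃ = -2 − 2 + 4 = 0  ✓
triangle: |4−2|=2 ≤ l₃=6 ≤ 4+2=6  ✓
parity: l₁+l₂+l₃ = 12 is even  ✓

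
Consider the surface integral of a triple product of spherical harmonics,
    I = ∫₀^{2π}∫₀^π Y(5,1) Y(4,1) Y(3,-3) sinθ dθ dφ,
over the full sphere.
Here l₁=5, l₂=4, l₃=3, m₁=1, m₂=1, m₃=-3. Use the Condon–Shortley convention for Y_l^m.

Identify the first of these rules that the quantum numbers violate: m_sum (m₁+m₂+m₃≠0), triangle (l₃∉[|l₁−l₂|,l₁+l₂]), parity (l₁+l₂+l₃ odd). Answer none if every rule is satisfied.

Σmᵢ = -1  ✗
l₃∈[|l₁−l₂|,l₁+l₂]=[1,9], have l₃=3
Σlᵢ = 12 ⇒ even

m_sum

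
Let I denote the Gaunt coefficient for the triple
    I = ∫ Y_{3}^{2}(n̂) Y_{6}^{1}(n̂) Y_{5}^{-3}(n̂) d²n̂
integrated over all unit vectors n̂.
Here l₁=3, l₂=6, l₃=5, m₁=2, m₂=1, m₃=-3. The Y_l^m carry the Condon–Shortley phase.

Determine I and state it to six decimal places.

Rules hold: Σm=0, L=14 even, 3≤5≤9.
N = 7·13·11 = 1001
Δ = 4!·2!·8!/15! = 1/675675
Racah Σ t=1..3: t=1:−1/8640 t=2:+1/2304 t=3:−1/8640 = 7/34560
⇒ 3j(3 6 5; 0 0 0)² = 7/429, sgn -1
Racah Σ t=0..1: t=0:+1/120960 t=1:−1/17280 = -1/20160
⇒ 3j(3 6 5; 2 1 -3)² = 64/3003, sgn -1
4πI² = N·(3j₀)²·(3jₘ)² = 448/1287
I = +1·√(0.348096/4π) = 0.16643505

0.166435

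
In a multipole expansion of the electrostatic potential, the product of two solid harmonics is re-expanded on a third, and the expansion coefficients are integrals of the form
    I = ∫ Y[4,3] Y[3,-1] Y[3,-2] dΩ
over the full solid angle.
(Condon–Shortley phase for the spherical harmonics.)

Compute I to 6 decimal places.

-0.095955

Checks pass: Σm=0; 10 even; l₃=3∈[1,7].
(2·4+1)(2·3+1)(2·3+1) = 441
Δ: 4! 4! 2! / 11! → 1/34650
sum: t=1:−1/72 t=2:+1/16 t=3:−1/72 = 5/144
3j²(4 3 3; 0 0 0) = Δ·Π!·Σ² = 2/77  (sign -1)
sum: t=0:+1/288 t=1:−1/144 = -1/288
3j²(4 3 3; 3 -1 -2) = Δ·Π!·Σ² = 1/99  (sign +1)
combine: 4πI² = 441·2/77·1/99 = 14/121
take √, sign -1: I = -0.09595473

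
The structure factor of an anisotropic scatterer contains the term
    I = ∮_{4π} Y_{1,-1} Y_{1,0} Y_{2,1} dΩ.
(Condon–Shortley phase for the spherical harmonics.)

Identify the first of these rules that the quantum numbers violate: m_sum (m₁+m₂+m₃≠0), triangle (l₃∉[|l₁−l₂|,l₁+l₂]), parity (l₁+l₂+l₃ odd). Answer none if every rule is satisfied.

none

Σmᵢ = 0  ✓
l₃∈[|l₁−l₂|,l₁+l₂]=[0,2], have l₃=2  ✓
Σlᵢ = 4 ⇒ even  ✓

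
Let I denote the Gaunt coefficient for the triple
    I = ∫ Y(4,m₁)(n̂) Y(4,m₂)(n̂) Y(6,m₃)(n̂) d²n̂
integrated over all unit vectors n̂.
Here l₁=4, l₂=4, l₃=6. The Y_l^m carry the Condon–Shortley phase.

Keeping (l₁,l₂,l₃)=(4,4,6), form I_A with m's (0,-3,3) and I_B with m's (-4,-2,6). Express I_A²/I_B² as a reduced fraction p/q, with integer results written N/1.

Same 4,4,6: normalisation and zero-m 3j drop out of the ratio.
A: Δ: 2! 6! 6! / 15! → 1/1261260; sum: t=0:+1/11520 t=1:−1/25920 = 1/20736; 3j²(4 4 6; 0 -3 3) = Δ·Π!·Σ² = 5/429  (sign -1)
B: Δ: 2! 6! 6! / 15! → 1/1261260; sum: t=2:+1/1036800 = 1/1036800; 3j²(4 4 6; -4 -2 6) = Δ·Π!·Σ² = 4/195  (sign +1)
I_A²/I_B² = (5/429)/(4/195) = 25/44

25/44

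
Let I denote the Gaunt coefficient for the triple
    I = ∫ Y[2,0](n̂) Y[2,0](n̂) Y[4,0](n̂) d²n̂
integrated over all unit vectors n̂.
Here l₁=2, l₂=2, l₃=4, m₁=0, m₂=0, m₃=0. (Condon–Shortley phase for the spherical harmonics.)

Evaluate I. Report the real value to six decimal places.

0.241796

m-sum 0 ✓  L=8 even ✓  0≤4≤4 ✓
Π(2lᵢ+1) = 5×5×9 = 225
triangle coeff Δ(2,2,4) = 1/630
Σ_t [0,0]: t=0:+1/16 = 1/16
(3j)²=2/35 [(2 2 4; 0 0 0)], sign=+1
(m-triple is (0,0,0) — same symbol as above.)
⇒ 4πI² = 36/49
I = (+1)√(36/49/(4π)) = 0.24179554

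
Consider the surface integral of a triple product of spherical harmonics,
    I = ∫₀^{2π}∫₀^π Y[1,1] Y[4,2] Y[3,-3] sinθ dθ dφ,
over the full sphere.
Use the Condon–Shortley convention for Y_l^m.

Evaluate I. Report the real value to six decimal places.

0.061558

Rules hold: Σm=0, L=8 even, 3≤3≤5.
N = 3·9·7 = 189
Δ = 2!·0!·6!/9! = 1/252
Racah Σ t=1..1: t=1:−1/36 = -1/36
⇒ 3j(1 4 3; 0 0 0)² = 4/63, sgn +1
Racah Σ t=0..0: t=0:+1/1440 = 1/1440
⇒ 3j(1 4 3; 1 2 -3)² = 1/252, sgn +1
4πI² = N·(3j₀)²·(3jₘ)² = 1/21
I = +1·√(0.047619/4π) = 0.06155813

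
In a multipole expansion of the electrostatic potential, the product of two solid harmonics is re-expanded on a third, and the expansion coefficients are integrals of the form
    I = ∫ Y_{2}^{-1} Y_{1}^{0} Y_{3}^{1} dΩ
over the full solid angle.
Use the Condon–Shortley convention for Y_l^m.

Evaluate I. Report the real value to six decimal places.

Rules hold: Σm=0, L=6 even, 1≤3≤3.
N = 5·3·7 = 105
Δ = 0!·4!·2!/7! = 1/105
Racah Σ t=0..0: t=0:+1/4 = 1/4
⇒ 3j(2 1 3; 0 0 0)² = 3/35, sgn -1
Racah Σ t=0..0: t=0:+1/6 = 1/6
⇒ 3j(2 1 3; -1 0 1)² = 8/105, sgn +1
4πI² = N·(3j₀)²·(3jₘ)² = 24/35
I = -1·√(0.685714/4π) = -0.23359668

-0.233597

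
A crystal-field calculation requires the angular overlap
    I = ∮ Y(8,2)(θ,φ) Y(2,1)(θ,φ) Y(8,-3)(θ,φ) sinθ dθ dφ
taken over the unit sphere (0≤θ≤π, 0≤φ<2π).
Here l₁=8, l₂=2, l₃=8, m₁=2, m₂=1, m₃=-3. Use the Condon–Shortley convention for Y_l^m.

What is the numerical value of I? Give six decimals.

-0.110109

Rules hold: Σm=0, L=18 even, 6≤8≤10.
N = 17·5·17 = 1445
Δ = 2!·14!·2!/19! = 1/348840
Racah Σ t=0..2: t=0:+1/116121600 t=1:−1/25401600 t=2:+1/116121600 = -1/45158400
⇒ 3j(8 2 8; 0 0 0)² = 24/1615, sgn -1
Racah Σ t=1..2: t=1:−1/87091200 t=2:+1/174182400 = -1/174182400
⇒ 3j(8 2 8; 2 1 -3)² = 55/7752, sgn +1
4πI² = N·(3j₀)²·(3jₘ)² = 55/361
I = -1·√(0.152355/4π) = -0.11010900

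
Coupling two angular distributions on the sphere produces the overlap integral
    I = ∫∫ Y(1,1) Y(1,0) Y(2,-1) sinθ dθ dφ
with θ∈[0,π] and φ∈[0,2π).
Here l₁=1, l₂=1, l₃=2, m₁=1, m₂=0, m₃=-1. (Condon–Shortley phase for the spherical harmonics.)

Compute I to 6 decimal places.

Checks pass: Σm=0; 4 even; l₃=2∈[0,2].
(2·1+1)(2·1+1)(2·2+1) = 45
Δ: 0! 2! 2! / 5! → 1/30
sum: t=0:+1/1 = 1/1
3j²(1 1 2; 0 0 0) = Δ·Π!·Σ² = 2/15  (sign +1)
sum: t=0:+1/2 = 1/2
3j²(1 1 2; 1 0 -1) = Δ·Π!·Σ² = 1/10  (sign -1)
combine: 4πI² = 45·2/15·1/10 = 3/5
take √, sign -1: I = -0.21850969

-0.218510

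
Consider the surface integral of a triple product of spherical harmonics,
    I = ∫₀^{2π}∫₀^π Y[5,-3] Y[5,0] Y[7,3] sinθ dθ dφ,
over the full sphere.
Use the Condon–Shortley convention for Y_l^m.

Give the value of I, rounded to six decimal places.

0.000000

l₁+l₂+l₃=17 is odd: 3j(l;000)=0 ⇒ I=0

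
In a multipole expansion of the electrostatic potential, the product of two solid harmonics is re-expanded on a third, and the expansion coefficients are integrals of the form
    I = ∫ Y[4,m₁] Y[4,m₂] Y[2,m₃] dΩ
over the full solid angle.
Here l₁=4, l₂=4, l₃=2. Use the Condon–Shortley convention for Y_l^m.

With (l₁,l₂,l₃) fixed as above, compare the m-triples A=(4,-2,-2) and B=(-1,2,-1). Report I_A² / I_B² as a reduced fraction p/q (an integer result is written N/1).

56/81

l's match ⇒ only the (l;m) 3-j factors differ between A and B.
A: triangle coeff Δ(4,4,2) = 1/13860; Σ_t [0,0]: t=0:+1/2880 = 1/2880; (3j)²=2/165 [(4 4 2; 4 -2 -2)], sign=+1
B: triangle coeff Δ(4,4,2) = 1/13860; Σ_t [4,5]: t=4:+1/96 t=5:−1/240 = 1/160; (3j)²=27/1540 [(4 4 2; -1 2 -1)], sign=-1
I_A²/I_B² = (2/165)/(27/1540) = 56/81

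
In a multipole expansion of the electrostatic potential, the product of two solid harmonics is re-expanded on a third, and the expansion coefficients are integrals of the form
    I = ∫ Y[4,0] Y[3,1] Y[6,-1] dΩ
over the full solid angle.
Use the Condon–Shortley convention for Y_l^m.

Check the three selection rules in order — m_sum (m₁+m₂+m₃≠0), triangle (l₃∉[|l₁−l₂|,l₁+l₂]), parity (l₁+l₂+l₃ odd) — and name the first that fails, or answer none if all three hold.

parity

m₁+m₂+m₃ = 0 + 1 − 1 = 0  ✓
triangle: |4−3|=1 ≤ l₃=6 ≤ 4+3=7  ✓
parity: l₁+l₂+l₃ = 13 is odd  ✗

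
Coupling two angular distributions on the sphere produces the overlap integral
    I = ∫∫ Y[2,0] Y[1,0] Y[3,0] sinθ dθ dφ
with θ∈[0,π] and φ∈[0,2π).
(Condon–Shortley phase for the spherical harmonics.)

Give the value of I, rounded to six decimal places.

Checks pass: Σm=0; 6 even; l₃=3∈[1,3].
(2·2+1)(2·1+1)(2·3+1) = 105
Δ: 0! 4! 2! / 7! → 1/105
sum: t=0:+1/4 = 1/4
3j²(2 1 3; 0 0 0) = Δ·Π!·Σ² = 3/35  (sign -1)
(m-triple is (0,0,0) — same symbol as above.)
combine: 4πI² = 105·3/35·3/35 = 27/35
take √, sign +1: I = 0.24776670

0.247767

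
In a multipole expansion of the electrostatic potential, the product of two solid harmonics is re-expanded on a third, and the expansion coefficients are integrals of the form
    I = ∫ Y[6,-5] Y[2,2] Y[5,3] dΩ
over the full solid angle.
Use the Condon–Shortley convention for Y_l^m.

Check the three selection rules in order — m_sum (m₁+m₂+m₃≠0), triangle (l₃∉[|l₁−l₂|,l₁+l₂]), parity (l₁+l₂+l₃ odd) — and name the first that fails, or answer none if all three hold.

Σmᵢ = 0  ✓
l₃∈[|l₁−l₂|,l₁+l₂]=[4,8], have l₃=5  ✓
Σlᵢ = 13 ⇒ odd  ✗

parity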